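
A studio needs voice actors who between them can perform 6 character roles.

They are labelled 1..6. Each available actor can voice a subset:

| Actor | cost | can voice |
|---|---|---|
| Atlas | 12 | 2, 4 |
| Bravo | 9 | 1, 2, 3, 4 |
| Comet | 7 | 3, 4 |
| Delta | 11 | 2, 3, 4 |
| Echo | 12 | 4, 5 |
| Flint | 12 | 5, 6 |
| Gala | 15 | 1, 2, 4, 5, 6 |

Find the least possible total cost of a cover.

Bravo, Flint together cover every role (Bravo ∪ Flint = {1, 2, 3, 4, 5, 6}); total cost 9 + 12 = 21.
No covering selection has total cost below 21.

21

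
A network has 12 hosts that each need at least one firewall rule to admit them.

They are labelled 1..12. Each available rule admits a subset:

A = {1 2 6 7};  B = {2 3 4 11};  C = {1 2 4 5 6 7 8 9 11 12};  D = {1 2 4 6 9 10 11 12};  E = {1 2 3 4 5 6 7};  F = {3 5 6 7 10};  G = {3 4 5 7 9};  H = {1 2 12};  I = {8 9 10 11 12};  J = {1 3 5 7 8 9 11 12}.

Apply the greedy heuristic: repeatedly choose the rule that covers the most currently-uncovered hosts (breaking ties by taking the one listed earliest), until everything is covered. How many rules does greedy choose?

Greedy: pick C (covers 10 new) → pick F (covers 2 new). Total picks: 2.

2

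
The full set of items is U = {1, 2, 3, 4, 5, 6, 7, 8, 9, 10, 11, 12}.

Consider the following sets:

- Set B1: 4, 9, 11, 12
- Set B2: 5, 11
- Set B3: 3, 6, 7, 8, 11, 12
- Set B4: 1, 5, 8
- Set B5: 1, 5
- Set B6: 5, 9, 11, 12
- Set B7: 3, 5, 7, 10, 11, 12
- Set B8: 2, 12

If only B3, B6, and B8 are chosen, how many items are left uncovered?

Union of B3, B6, B8 = {2, 3, 5, 6, 7, 8, 9, 11, 12}.
Not covered: 1, 4, 10 — 3 items.

3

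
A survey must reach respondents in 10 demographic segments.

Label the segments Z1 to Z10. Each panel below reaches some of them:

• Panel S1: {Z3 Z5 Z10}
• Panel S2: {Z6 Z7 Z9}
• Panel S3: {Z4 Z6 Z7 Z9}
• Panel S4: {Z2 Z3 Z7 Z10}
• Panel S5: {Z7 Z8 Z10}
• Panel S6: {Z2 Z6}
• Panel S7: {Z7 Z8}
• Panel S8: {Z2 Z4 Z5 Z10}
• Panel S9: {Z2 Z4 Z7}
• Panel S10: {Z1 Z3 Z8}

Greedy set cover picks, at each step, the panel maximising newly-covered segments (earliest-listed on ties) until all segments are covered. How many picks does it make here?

Greedy: pick S3 (covers 4 new) → pick S1 (covers 3 new) → pick S10 (covers 2 new) → pick S4 (covers 1 new). Total picks: 4.
(The true minimum cover uses only 3 panels, so greedy is not optimal here.)

4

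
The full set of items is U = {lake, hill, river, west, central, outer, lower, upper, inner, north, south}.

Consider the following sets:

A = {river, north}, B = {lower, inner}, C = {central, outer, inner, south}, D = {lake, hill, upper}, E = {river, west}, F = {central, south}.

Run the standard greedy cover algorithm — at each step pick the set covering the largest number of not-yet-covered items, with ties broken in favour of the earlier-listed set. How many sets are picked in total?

Greedy: pick C (covers 4 new) → pick D (covers 3 new) → pick A (covers 2 new) → pick B (covers 1 new) → pick E (covers 1 new). Total picks: 5.

5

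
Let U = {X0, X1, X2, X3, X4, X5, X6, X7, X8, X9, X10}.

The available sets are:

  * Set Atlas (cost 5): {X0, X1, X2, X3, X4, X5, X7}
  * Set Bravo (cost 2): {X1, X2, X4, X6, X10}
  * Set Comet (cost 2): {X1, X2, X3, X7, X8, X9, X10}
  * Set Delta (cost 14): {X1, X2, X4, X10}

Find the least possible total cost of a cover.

9

Atlas, Bravo, Comet together cover every item (Atlas ∪ Bravo ∪ Comet = {X0, X1, X2, X3, X4, X5, X6, X7, X8, X9, X10}); total cost 5 + 2 + 2 = 9.
No covering selection has total cost below 9.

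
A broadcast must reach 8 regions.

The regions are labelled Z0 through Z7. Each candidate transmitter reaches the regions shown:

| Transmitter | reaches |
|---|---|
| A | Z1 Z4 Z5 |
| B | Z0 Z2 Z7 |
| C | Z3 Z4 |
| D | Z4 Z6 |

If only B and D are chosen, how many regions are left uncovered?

3

Union of B, D = {Z0, Z2, Z4, Z6, Z7}.
Not covered: Z1, Z3, Z5 — 3 regions.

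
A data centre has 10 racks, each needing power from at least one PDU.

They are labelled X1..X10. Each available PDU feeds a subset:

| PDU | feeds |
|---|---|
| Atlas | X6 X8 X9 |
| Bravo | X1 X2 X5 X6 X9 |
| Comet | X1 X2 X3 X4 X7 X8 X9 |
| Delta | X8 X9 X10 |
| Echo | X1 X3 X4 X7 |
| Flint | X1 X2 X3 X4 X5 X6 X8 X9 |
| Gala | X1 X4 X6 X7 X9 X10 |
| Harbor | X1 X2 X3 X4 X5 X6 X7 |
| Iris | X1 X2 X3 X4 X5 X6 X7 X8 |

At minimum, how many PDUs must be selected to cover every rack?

2

Flint and Gala together: Flint ∪ Gala = {X1, X2, X3, X4, X5, X6, X7, X8, X9, X10} — every rack is covered.
No single PDU has all 10 racks (the largest, Flint, has 8), so 2 is optimal.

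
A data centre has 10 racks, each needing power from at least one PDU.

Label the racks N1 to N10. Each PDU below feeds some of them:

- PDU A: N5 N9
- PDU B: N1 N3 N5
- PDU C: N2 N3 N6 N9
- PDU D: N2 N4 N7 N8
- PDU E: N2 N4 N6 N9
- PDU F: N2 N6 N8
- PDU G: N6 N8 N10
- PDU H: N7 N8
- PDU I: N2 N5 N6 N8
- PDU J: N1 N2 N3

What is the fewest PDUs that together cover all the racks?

4

Take {B, D, E, G}. Their union is {N1, N2, N3, N4, N5, N6, N7, N8, N9, N10}, which is all 10 racks.
Only G contains N10, so G is forced; the remaining 7 racks need at least 3 more PDUs (each remaining PDU adds at most 3) — so at least 4 PDUs are needed, and 4 is optimal.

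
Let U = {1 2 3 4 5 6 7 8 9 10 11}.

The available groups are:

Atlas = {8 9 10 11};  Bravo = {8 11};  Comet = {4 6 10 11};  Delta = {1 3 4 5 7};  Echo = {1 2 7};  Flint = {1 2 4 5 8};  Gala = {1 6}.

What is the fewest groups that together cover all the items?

4

Atlas, Comet, Delta, and Flint cover everything between them: the union {1, 2, 3, 4, 5, 6, 7, 8, 9, 10, 11} is all of U.
No 3 of the 7 groups cover everything (all 35 combinations miss at least one item), so 4 is optimal.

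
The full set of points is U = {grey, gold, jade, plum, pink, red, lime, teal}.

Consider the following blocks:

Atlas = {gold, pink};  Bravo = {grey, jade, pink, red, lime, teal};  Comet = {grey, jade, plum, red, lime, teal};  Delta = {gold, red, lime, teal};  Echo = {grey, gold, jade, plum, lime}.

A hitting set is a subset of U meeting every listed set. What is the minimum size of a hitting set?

2

H = {gold, jade} meets every block (each contains at least one member of H), and |H| = 2.
The blocks Atlas, Comet are pairwise disjoint, so any hitting set needs a separate point for each — at least 2. Hence 2 is optimal.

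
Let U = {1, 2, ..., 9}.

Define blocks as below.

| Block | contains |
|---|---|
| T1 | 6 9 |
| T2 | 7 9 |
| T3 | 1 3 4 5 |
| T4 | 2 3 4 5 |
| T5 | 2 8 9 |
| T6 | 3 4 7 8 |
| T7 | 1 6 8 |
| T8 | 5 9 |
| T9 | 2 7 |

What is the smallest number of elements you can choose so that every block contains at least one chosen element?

4

Take H = {1, 2, 7, 9}. Each listed block contains at least one of these, so H is a hitting set of size 4.
No choice of 3 elements meets every block, so 4 is the minimum.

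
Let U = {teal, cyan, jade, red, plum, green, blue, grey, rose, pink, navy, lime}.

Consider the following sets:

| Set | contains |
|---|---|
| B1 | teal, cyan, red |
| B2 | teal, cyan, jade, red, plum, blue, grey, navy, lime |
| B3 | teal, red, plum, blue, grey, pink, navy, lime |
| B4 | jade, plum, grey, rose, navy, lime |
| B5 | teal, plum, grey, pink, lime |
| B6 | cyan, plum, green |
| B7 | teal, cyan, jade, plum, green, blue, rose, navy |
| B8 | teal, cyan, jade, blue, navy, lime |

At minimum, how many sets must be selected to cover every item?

2

B3 and B7 together: B3 ∪ B7 = {teal, cyan, jade, red, plum, green, blue, grey, rose, pink, navy, lime} — every item is covered.
No single set has all 12 items (the largest, B2, has 9), so 2 is optimal.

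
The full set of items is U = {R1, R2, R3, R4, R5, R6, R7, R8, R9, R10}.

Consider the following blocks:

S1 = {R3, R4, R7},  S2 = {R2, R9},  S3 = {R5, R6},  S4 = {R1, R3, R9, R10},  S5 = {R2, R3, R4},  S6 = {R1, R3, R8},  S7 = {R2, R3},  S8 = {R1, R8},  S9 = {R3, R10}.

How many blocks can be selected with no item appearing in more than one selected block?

4

S2, S3, S8, S9 are pairwise disjoint (S2={R2,R9}; S3={R5,R6}; S8={R1,R8}; S9={R3,R10}).
Every remaining block overlaps one of these, and no 5 of the listed blocks are pairwise disjoint, so 4 is the maximum.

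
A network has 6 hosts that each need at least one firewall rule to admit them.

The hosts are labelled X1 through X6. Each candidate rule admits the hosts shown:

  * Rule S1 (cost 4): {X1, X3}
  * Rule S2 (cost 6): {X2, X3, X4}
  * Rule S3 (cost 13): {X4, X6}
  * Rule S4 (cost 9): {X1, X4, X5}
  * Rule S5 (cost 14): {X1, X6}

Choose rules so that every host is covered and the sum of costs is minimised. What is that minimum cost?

28

S2, S3, S4 together cover every host (S2 ∪ S3 ∪ S4 = {X1, X2, X3, X4, X5, X6}); total cost 6 + 13 + 9 = 28.
The greedy pick S1, S2, S4, S3 costs 32; no covering selection beats 28.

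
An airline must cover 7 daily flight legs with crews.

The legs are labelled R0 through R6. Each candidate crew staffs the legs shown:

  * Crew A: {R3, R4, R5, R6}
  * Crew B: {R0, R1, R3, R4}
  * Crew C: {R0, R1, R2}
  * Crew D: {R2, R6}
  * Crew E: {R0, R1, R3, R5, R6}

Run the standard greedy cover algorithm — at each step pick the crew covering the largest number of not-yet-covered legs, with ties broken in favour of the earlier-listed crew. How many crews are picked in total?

Greedy: pick E (covers 5 new) → pick A (covers 1 new) → pick C (covers 1 new). Total picks: 3.
(The true minimum cover uses only 2 crews, so greedy is not optimal here.)

3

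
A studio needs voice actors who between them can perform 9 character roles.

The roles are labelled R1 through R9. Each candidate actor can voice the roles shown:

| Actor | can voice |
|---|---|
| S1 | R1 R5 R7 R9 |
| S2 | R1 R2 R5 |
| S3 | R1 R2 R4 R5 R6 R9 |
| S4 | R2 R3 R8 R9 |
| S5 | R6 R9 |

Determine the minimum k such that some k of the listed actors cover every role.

3

S1 and S3 and S4 together: S1 ∪ S3 ∪ S4 = {R1, R2, R3, R4, R5, R6, R7, R8, R9} — every role is covered.
Only S4 contains R3, so S4 is forced; the remaining 5 roles need at least 2 more actors (each remaining actor adds at most 4) — so at least 3 actors are needed, and 3 is optimal.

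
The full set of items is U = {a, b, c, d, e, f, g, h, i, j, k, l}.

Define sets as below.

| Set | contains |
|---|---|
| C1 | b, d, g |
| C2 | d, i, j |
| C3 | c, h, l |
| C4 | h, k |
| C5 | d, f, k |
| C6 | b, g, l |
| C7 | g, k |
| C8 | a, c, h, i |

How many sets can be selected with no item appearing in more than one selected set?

3

C2, C3, C7 are pairwise disjoint (C2={d,i,j}; C3={c,h,l}; C7={g,k}).
Every remaining set overlaps one of these, and no 4 of the listed sets are pairwise disjoint, so 3 is the maximum.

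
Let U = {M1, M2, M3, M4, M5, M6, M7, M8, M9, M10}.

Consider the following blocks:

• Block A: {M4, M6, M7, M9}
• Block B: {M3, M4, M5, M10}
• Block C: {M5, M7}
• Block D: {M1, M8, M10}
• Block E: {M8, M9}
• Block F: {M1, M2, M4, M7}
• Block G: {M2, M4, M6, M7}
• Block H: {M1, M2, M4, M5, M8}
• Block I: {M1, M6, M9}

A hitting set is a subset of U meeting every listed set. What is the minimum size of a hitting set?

4

T = {M5, M7, M8, M9} meets every block (each contains at least one member of T), and |T| = 4.
No choice of 3 points meets every block, so 4 is the minimum.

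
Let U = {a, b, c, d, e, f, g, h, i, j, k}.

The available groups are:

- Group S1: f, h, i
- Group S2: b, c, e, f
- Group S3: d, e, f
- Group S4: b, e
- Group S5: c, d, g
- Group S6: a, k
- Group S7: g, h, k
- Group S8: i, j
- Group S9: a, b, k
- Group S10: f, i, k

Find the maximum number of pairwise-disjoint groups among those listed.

4

S4, S5, S6, S8 are pairwise disjoint (S4={b,e}; S5={c,d,g}; S6={a,k}; S8={i,j}).
Every remaining group overlaps one of these, and no 5 of the listed groups are pairwise disjoint, so 4 is the maximum.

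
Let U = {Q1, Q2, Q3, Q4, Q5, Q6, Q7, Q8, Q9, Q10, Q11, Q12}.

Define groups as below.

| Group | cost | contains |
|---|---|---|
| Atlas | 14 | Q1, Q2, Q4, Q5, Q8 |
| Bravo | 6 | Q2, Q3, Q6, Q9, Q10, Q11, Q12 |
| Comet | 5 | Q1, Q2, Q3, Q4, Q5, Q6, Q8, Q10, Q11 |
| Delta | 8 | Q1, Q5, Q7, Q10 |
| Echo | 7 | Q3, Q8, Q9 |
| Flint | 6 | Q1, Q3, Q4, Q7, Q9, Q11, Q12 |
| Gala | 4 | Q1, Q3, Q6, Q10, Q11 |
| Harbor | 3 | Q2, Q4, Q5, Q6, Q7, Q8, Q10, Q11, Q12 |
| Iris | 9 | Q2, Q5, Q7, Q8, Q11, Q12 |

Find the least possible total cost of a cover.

Flint, Harbor together cover every item (Flint ∪ Harbor = {Q1, Q2, Q3, Q4, Q5, Q6, Q7, Q8, Q9, Q10, Q11, Q12}); total cost 6 + 3 = 9.
No covering selection has total cost below 9.

9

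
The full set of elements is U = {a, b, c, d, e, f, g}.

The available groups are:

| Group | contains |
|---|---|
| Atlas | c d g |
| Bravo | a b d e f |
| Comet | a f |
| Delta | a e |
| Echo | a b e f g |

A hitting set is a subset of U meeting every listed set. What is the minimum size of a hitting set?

2

Take H = {a, g}. Each listed group contains at least one of these, so H is a hitting set of size 2.
The groups Atlas, Comet are pairwise disjoint, so any hitting set needs a separate element for each — at least 2. Hence 2 is optimal.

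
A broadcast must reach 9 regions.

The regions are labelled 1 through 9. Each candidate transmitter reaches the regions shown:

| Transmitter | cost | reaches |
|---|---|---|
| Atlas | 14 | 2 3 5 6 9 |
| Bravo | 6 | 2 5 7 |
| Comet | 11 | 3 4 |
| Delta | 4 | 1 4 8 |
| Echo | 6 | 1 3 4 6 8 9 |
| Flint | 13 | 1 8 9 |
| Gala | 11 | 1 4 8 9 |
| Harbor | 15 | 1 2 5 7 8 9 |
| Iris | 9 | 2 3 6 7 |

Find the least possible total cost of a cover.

12

Bravo, Echo together cover every region (Bravo ∪ Echo = {1, 2, 3, 4, 5, 6, 7, 8, 9}); total cost 6 + 6 = 12.
No covering selection has total cost below 12.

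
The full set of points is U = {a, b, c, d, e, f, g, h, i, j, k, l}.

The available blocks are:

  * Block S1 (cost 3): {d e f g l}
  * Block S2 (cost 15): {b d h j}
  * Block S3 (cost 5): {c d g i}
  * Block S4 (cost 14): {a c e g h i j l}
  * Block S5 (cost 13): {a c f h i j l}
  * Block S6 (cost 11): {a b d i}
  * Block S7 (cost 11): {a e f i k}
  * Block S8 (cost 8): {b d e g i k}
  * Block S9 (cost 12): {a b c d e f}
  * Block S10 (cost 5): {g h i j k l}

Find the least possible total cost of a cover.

S9, S10 together cover every point (S9 ∪ S10 = {a, b, c, d, e, f, g, h, i, j, k, l}); total cost 12 + 5 = 17.
The greedy pick S1, S10, S9 costs 20; no covering selection beats 17.

17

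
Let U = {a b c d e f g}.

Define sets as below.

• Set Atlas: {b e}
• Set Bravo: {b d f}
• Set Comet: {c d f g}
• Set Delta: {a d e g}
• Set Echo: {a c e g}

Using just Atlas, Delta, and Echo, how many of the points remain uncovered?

1

Union of Atlas, Delta, Echo = {a, b, c, d, e, g}.
Not covered: f — 1 point.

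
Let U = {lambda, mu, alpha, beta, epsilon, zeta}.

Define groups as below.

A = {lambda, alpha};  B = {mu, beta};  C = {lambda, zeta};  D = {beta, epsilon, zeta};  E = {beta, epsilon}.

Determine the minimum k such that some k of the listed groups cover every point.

3

Take {A, B, D}. Their union is {lambda, mu, alpha, beta, epsilon, zeta}, which is all 6 points.
Only B contains mu, so B is forced; the remaining 4 points need at least 2 more groups (each remaining group adds at most 2) — so at least 3 groups are needed, and 3 is optimal.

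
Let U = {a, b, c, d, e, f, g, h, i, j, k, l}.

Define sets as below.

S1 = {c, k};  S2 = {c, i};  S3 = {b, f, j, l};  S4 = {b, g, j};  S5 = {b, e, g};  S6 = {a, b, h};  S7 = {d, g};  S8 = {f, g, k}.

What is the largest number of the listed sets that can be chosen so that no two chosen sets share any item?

3

S2, S3, S7 are pairwise disjoint (S2={c,i}; S3={b,f,j,l}; S7={d,g}).
Every remaining set overlaps one of these, and no 4 of the listed sets are pairwise disjoint, so 3 is the maximum.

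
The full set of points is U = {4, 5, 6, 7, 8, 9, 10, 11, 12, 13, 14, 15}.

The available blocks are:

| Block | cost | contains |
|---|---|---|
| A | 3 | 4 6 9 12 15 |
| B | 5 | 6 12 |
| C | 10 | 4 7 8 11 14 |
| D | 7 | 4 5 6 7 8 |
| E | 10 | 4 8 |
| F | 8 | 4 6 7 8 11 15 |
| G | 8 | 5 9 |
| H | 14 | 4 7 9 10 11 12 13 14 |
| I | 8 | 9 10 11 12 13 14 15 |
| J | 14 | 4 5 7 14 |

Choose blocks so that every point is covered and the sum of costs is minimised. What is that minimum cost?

15

D, I together cover every point (D ∪ I = {4, 5, 6, 7, 8, 9, 10, 11, 12, 13, 14, 15}); total cost 7 + 8 = 15.
The greedy pick A, I, D costs 18; no covering selection beats 15.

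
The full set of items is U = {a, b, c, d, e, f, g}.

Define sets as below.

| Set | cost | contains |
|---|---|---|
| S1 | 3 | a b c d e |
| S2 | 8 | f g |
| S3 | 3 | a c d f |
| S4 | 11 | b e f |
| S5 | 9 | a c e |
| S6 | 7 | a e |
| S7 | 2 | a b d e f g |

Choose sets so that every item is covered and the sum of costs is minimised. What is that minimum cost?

5

S1, S7 together cover every item (S1 ∪ S7 = {a, b, c, d, e, f, g}); total cost 3 + 2 = 5.
No covering selection has total cost below 5.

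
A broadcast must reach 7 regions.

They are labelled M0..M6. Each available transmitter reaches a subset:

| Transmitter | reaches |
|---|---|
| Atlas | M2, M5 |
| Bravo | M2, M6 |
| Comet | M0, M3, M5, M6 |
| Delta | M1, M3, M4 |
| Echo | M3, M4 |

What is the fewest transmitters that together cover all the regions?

3

Take {Atlas, Comet, Delta}. Their union is {M0, M1, M2, M3, M4, M5, M6}, which is all 7 regions.
Only Comet contains M0, so Comet is forced; the remaining 3 regions need at least 2 more transmitters (each remaining transmitter adds at most 2) — so at least 3 transmitters are needed, and 3 is optimal.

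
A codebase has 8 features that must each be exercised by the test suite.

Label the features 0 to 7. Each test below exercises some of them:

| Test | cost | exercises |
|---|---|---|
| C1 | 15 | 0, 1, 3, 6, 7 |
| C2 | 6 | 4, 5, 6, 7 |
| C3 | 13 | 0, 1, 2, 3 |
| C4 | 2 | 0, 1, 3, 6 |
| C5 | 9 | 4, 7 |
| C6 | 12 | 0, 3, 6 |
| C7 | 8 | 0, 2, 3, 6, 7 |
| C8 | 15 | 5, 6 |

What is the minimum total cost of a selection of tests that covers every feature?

16

C2, C4, C7 together cover every feature (C2 ∪ C4 ∪ C7 = {0, 1, 2, 3, 4, 5, 6, 7}); total cost 6 + 2 + 8 = 16.
No covering selection has total cost below 16.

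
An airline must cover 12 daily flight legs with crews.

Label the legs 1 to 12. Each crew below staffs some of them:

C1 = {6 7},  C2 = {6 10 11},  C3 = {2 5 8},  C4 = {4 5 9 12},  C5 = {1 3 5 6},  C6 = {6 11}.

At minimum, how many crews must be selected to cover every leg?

Take {C1, C2, C3, C4, C5}. Their union is {1, 2, 3, 4, 5, 6, 7, 8, 9, 10, 11, 12}, which is all 12 legs.
No 4 of the 6 crews cover everything (all 15 combinations miss at least one leg), so 5 is optimal.

5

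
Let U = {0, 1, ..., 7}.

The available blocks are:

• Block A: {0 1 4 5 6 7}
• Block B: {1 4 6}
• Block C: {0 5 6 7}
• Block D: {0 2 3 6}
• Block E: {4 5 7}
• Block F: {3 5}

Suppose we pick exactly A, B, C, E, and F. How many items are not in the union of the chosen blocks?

1

Union of A, B, C, E, F = {0, 1, 3, 4, 5, 6, 7}.
Not covered: 2 — 1 item.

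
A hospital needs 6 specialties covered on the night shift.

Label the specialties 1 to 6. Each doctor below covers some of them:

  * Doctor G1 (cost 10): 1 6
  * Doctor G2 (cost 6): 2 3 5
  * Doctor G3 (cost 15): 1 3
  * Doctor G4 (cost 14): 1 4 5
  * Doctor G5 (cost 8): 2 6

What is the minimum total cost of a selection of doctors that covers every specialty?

G2, G4, G5 together cover every specialty (G2 ∪ G4 ∪ G5 = {1, 2, 3, 4, 5, 6}); total cost 6 + 14 + 8 = 28.
The greedy pick G2, G1, G4 costs 30; no covering selection beats 28.

28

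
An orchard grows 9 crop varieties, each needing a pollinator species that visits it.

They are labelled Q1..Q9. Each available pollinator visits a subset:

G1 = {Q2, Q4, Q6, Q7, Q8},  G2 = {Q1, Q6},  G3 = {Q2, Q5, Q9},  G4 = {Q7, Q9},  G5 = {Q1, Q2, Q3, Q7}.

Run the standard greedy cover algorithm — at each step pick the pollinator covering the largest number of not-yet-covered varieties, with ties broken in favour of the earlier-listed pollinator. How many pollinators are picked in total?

Greedy: pick G1 (covers 5 new) → pick G3 (covers 2 new) → pick G5 (covers 2 new). Total picks: 3.

3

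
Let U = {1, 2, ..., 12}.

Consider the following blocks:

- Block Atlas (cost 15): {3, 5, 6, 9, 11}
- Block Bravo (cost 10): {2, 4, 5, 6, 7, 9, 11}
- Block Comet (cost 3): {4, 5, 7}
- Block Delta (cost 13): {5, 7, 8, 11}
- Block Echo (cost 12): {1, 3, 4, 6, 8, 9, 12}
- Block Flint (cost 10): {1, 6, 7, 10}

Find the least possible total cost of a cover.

32

Bravo, Echo, Flint together cover every element (Bravo ∪ Echo ∪ Flint = {1, 2, 3, 4, 5, 6, 7, 8, 9, 10, 11, 12}); total cost 10 + 12 + 10 = 32.
The greedy pick Comet, Echo, Bravo, Flint costs 35; no covering selection beats 32.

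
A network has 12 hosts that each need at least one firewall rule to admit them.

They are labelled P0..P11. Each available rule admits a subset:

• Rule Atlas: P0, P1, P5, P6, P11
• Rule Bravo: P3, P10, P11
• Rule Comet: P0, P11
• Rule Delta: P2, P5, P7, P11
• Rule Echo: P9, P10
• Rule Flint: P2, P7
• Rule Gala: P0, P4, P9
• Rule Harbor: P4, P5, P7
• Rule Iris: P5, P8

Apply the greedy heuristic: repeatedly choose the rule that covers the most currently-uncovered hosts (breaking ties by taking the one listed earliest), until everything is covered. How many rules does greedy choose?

5

Greedy: pick Atlas (covers 5 new) → pick Bravo (covers 2 new) → pick Delta (covers 2 new) → pick Gala (covers 2 new) → pick Iris (covers 1 new). Total picks: 5.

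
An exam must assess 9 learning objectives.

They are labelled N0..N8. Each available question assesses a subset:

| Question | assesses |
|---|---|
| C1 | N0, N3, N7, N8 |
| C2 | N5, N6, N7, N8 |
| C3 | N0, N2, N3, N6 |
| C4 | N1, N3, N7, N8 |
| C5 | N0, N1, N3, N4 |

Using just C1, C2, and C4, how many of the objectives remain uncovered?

2

Union of C1, C2, C4 = {N0, N1, N3, N5, N6, N7, N8}.
Not covered: N2, N4 — 2 objectives.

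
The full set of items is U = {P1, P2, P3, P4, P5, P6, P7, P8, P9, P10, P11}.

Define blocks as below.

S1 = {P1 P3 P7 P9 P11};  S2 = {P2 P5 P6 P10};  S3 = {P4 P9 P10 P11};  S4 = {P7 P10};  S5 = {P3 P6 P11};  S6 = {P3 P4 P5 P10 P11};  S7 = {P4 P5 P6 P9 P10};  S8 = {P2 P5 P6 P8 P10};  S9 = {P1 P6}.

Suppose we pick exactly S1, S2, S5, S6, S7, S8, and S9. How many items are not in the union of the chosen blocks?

0

Union of S1, S2, S5, S6, S7, S8, S9 = {P1, P2, P3, P4, P5, P6, P7, P8, P9, P10, P11} — that's every item, so 0 are uncovered.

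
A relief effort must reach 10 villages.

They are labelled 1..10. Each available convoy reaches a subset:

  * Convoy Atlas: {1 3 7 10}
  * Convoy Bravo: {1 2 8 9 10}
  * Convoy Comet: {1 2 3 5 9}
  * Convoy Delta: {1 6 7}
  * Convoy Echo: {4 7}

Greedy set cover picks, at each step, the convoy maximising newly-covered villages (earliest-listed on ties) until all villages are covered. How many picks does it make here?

Greedy: pick Bravo (covers 5 new) → pick Atlas (covers 2 new) → pick Comet (covers 1 new) → pick Delta (covers 1 new) → pick Echo (covers 1 new). Total picks: 5.
(The true minimum cover uses only 4 convoys, so greedy is not optimal here.)

5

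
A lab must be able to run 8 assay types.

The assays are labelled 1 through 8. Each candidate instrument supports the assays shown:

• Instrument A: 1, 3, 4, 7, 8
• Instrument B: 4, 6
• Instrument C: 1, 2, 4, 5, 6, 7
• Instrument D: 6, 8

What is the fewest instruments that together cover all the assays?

Take {A, C}. Their union is {1, 2, 3, 4, 5, 6, 7, 8}, which is all 8 assays.
No single instrument has all 8 assays (the largest, C, has 6), so 2 is optimal.

2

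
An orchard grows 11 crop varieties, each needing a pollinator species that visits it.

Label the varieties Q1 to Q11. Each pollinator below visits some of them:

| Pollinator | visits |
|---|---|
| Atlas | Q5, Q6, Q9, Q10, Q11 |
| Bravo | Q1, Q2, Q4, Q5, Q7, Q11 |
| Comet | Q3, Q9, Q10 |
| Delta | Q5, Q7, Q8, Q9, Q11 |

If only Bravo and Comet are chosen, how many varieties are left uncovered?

2

Union of Bravo, Comet = {Q1, Q2, Q3, Q4, Q5, Q7, Q9, Q10, Q11}.
Not covered: Q6, Q8 — 2 varieties.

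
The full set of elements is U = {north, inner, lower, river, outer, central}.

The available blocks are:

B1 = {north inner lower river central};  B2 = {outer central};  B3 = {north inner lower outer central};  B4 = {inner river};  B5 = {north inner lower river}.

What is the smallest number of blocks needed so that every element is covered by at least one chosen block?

B1 and B2 together: B1 ∪ B2 = {north, inner, lower, river, outer, central} — every element is covered.
No single block has all 6 elements (the largest, B1, has 5), so 2 is optimal.

2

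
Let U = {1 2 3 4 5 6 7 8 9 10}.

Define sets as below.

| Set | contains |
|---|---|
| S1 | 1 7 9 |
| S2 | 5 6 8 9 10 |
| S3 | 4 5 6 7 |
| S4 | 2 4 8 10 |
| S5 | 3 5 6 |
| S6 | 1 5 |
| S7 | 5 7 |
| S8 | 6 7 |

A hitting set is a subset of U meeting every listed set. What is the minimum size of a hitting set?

Take H = {5, 7, 10}. Each listed set contains at least one of these, so H is a hitting set of size 3.
The sets S4, S6, S8 are pairwise disjoint, so any hitting set needs a separate point for each — at least 3. Hence 3 is optimal.

3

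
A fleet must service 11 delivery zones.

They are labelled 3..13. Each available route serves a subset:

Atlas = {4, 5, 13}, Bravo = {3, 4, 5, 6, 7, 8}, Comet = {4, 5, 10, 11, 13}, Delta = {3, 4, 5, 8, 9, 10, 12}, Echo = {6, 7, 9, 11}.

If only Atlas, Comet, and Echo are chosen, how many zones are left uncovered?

3

Union of Atlas, Comet, Echo = {4, 5, 6, 7, 9, 10, 11, 13}.
Not covered: 3, 8, 12 — 3 zones.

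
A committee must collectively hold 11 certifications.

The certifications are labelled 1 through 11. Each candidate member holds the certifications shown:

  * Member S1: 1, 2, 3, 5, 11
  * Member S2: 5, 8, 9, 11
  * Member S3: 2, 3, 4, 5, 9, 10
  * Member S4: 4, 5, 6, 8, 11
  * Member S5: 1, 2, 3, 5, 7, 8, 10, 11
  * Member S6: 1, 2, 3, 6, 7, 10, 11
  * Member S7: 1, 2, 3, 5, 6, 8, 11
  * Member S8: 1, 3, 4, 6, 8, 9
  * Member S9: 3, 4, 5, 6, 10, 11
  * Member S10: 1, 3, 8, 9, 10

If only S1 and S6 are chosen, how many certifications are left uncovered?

3

Union of S1, S6 = {1, 2, 3, 5, 6, 7, 10, 11}.
Not covered: 4, 8, 9 — 3 certifications.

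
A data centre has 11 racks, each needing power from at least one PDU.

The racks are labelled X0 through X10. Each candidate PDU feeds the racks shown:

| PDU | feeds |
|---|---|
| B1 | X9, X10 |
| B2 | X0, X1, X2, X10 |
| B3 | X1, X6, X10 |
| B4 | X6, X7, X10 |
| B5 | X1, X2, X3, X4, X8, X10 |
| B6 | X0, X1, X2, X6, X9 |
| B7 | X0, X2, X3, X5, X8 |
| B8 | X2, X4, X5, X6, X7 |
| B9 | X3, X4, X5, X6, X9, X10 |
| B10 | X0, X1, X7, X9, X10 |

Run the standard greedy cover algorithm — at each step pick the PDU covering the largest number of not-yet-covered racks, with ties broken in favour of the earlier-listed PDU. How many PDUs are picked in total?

Greedy: pick B5 (covers 6 new) → pick B6 (covers 3 new) → pick B8 (covers 2 new). Total picks: 3.

3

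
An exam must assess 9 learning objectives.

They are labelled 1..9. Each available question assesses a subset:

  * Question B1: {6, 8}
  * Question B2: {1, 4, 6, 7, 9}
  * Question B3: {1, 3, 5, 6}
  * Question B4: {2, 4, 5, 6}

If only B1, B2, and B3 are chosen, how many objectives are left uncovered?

1

Union of B1, B2, B3 = {1, 3, 4, 5, 6, 7, 8, 9}.
Not covered: 2 — 1 objective.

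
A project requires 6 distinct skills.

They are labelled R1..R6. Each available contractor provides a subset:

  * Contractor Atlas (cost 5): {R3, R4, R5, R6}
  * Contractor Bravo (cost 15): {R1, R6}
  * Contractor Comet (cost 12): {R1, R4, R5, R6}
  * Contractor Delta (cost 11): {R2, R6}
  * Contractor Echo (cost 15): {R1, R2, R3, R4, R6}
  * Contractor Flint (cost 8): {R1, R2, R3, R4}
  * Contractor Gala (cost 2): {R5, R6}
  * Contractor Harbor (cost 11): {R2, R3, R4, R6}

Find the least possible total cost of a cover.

10

Flint, Gala together cover every skill (Flint ∪ Gala = {R1, R2, R3, R4, R5, R6}); total cost 8 + 2 = 10.
No covering selection has total cost below 10.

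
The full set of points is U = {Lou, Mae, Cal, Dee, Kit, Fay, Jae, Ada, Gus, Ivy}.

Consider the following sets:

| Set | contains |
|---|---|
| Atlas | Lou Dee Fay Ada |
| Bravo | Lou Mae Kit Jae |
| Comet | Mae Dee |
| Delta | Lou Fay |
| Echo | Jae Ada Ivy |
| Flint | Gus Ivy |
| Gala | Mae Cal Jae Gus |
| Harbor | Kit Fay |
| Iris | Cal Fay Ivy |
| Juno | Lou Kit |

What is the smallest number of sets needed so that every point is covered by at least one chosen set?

Take {Atlas, Bravo, Echo, Gala}. Their union is {Lou, Mae, Cal, Dee, Kit, Fay, Jae, Ada, Gus, Ivy}, which is all 10 points.
No 3 of the 10 sets cover everything (all 120 combinations miss at least one point), so 4 is optimal.

4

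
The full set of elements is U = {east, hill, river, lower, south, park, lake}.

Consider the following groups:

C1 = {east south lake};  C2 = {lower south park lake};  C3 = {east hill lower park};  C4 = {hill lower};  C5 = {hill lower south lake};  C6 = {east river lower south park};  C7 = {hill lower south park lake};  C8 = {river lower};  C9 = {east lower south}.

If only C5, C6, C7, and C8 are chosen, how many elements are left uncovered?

Union of C5, C6, C7, C8 = {east, hill, river, lower, south, park, lake} — that's every element, so 0 are uncovered.

0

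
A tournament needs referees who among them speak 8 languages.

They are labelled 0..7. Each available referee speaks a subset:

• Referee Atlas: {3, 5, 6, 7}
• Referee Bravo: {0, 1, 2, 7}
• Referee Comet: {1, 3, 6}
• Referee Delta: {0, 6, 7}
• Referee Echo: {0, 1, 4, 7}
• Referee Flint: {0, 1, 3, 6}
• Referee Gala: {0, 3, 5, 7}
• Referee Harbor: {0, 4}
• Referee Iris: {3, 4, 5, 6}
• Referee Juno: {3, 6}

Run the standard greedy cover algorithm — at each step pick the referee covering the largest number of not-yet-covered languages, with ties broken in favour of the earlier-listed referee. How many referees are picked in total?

Greedy: pick Atlas (covers 4 new) → pick Bravo (covers 3 new) → pick Echo (covers 1 new). Total picks: 3.
(The true minimum cover uses only 2 referees, so greedy is not optimal here.)

3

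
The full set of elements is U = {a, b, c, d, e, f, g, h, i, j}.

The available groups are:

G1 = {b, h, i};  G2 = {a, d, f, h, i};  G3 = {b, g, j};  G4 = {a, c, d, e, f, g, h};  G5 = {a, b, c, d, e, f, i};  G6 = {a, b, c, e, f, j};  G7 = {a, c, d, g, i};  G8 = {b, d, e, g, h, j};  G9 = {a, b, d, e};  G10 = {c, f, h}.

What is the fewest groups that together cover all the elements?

2

G5 and G8 cover everything between them: the union {a, b, c, d, e, f, g, h, i, j} is all of U.
No single group has all 10 elements (the largest, G4, has 7), so 2 is optimal.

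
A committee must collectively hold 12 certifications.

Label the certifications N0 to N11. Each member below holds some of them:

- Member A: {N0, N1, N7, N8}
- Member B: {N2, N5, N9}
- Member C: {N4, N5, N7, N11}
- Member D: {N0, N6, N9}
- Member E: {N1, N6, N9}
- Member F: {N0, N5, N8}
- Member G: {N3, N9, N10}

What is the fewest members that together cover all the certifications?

5

B and C and E and F and G together: B ∪ C ∪ E ∪ F ∪ G = {N0, N1, N2, N3, N4, N5, N6, N7, N8, N9, N10, N11} — every certification is covered.
No 4 of the 7 members cover everything (all 35 combinations miss at least one certification), so 5 is optimal.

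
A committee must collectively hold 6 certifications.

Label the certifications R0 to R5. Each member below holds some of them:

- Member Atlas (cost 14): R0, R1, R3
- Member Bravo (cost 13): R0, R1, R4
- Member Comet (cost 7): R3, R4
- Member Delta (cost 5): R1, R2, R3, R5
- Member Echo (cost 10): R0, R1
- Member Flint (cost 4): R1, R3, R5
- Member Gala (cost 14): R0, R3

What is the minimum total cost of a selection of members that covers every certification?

18

Bravo, Delta together cover every certification (Bravo ∪ Delta = {R0, R1, R2, R3, R4, R5}); total cost 13 + 5 = 18.
No covering selection has total cost below 18.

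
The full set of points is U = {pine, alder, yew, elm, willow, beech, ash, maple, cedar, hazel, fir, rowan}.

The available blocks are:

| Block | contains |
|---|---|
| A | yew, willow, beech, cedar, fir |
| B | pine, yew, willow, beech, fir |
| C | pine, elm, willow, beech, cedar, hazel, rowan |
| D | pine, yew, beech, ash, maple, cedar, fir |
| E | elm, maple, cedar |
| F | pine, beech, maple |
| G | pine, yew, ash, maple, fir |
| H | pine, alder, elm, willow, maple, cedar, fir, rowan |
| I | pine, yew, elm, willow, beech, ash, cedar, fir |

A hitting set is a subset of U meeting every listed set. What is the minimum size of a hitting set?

Take T = {willow, maple}. Each listed block contains at least one of these, so T is a hitting set of size 2.
The blocks B, E are pairwise disjoint, so any hitting set needs a separate point for each — at least 2. Hence 2 is optimal.

2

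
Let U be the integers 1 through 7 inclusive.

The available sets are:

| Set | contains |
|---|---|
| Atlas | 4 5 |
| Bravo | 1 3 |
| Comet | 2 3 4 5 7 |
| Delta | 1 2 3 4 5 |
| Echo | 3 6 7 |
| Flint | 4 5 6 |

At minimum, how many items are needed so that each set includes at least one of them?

H = {3, 5} meets every set (each contains at least one member of H), and |H| = 2.
The sets Atlas, Bravo are pairwise disjoint, so any hitting set needs a separate item for each — at least 2. Hence 2 is optimal.

2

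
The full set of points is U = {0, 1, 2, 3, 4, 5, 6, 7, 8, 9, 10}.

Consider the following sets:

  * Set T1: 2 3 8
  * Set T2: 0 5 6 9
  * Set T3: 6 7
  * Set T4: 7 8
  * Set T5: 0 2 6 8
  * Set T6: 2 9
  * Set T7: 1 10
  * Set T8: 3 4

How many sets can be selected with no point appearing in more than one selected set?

T2, T4, T7, T8 are pairwise disjoint (T2={0,5,6,9}; T4={7,8}; T7={1,10}; T8={3,4}).
Every remaining set overlaps one of these, and no 5 of the listed sets are pairwise disjoint, so 4 is the maximum.

4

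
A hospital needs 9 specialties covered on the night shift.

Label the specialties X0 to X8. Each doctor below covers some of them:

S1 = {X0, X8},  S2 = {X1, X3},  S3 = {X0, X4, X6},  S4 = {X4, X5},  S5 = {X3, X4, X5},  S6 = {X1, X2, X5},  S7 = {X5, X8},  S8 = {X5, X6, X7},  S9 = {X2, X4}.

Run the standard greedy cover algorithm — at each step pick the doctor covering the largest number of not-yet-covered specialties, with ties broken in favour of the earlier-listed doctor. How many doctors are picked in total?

5

Greedy: pick S3 (covers 3 new) → pick S6 (covers 3 new) → pick S1 (covers 1 new) → pick S2 (covers 1 new) → pick S8 (covers 1 new). Total picks: 5.
(The true minimum cover uses only 4 doctors, so greedy is not optimal here.)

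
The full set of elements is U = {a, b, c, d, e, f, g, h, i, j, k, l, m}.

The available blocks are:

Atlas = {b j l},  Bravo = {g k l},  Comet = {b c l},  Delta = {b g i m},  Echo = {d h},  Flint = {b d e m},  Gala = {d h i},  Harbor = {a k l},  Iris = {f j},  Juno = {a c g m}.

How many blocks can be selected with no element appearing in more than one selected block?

4

Delta, Echo, Harbor, Iris are pairwise disjoint (Delta={b,g,i,m}; Echo={d,h}; Harbor={a,k,l}; Iris={f,j}).
Every remaining block overlaps one of these, and no 5 of the listed blocks are pairwise disjoint, so 4 is the maximum.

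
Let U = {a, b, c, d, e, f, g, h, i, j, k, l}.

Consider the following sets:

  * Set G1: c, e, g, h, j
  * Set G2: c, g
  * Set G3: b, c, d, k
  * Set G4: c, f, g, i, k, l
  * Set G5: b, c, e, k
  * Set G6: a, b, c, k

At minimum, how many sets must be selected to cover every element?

G1 and G3 and G4 and G6 together: G1 ∪ G3 ∪ G4 ∪ G6 = {a, b, c, d, e, f, g, h, i, j, k, l} — every element is covered.
No 3 of the 6 sets cover everything (all 20 combinations miss at least one element), so 4 is optimal.

4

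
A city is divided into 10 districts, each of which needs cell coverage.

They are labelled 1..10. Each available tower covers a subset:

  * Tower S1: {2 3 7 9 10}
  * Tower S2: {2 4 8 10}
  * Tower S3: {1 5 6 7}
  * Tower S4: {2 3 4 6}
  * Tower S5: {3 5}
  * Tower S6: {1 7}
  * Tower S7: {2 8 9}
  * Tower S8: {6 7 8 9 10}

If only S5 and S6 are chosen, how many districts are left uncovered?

6

Union of S5, S6 = {1, 3, 5, 7}.
Not covered: 2, 4, 6, 8, 9, 10 — 6 districts.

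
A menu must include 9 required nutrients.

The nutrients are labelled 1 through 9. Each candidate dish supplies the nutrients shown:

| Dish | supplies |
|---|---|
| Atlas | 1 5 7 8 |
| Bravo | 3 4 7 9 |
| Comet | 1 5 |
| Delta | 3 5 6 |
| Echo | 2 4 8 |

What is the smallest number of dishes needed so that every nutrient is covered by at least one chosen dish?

4

Take {Bravo, Comet, Delta, Echo}. Their union is {1, 2, 3, 4, 5, 6, 7, 8, 9}, which is all 9 nutrients.
No 3 of the 5 dishes cover everything (all 10 combinations miss at least one nutrient), so 4 is optimal.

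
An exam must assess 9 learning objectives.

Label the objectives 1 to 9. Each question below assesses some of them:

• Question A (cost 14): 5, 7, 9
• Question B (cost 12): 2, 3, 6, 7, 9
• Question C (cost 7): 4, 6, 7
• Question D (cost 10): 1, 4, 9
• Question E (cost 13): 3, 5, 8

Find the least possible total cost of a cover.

35

B, D, E together cover every objective (B ∪ D ∪ E = {1, 2, 3, 4, 5, 6, 7, 8, 9}); total cost 12 + 10 + 13 = 35.
The greedy pick C, B, E, D costs 42; no covering selection beats 35.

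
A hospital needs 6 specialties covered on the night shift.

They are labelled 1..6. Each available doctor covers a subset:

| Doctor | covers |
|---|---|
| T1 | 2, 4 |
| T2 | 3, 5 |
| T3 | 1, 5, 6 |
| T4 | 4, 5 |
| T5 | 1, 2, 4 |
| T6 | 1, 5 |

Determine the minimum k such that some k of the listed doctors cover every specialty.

Take {T1, T2, T3}. Their union is {1, 2, 3, 4, 5, 6}, which is all 6 specialties.
Only T2 contains 3, so T2 is forced; the remaining 4 specialties need at least 2 more doctors (each remaining doctor adds at most 3) — so at least 3 doctors are needed, and 3 is optimal.

3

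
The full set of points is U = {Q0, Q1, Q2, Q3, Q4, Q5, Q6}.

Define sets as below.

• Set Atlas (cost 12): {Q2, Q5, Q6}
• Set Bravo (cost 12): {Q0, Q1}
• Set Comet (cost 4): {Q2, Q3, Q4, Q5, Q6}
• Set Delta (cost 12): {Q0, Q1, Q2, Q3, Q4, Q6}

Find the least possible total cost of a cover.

Bravo, Comet together cover every point (Bravo ∪ Comet = {Q0, Q1, Q2, Q3, Q4, Q5, Q6}); total cost 12 + 4 = 16.
No covering selection has total cost below 16.

16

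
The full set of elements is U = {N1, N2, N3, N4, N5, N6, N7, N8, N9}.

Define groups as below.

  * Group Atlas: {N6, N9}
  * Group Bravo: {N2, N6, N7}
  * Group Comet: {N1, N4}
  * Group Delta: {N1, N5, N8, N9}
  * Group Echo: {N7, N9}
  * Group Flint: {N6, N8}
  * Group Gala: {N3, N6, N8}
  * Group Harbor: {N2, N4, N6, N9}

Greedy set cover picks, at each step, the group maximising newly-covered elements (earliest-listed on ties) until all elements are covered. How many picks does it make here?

Greedy: pick Delta (covers 4 new) → pick Bravo (covers 3 new) → pick Comet (covers 1 new) → pick Gala (covers 1 new). Total picks: 4.

4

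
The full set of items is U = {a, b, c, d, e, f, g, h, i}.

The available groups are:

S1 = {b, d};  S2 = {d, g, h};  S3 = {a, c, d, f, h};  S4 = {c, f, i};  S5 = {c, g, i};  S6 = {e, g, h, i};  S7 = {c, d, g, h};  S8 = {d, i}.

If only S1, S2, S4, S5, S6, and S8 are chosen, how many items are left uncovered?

Union of S1, S2, S4, S5, S6, S8 = {b, c, d, e, f, g, h, i}.
Not covered: a — 1 item.

1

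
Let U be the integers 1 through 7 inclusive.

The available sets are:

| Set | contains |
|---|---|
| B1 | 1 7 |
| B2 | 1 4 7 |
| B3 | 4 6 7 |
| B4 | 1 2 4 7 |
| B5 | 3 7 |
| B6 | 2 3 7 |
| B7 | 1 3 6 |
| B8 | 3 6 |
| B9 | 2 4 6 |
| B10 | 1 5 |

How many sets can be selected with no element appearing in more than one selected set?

B5, B9, B10 are pairwise disjoint (B5={3,7}; B9={2,4,6}; B10={1,5}).
Every remaining set overlaps one of these, and no 4 of the listed sets are pairwise disjoint, so 3 is the maximum.

3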